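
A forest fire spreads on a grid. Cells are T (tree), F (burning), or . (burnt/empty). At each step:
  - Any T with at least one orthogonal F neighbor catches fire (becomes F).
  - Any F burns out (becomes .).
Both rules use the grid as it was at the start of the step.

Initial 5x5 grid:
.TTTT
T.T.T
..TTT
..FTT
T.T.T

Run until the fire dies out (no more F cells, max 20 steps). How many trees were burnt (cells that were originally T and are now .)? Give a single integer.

Answer: 13

Derivation:
Step 1: +3 fires, +1 burnt (F count now 3)
Step 2: +3 fires, +3 burnt (F count now 3)
Step 3: +3 fires, +3 burnt (F count now 3)
Step 4: +3 fires, +3 burnt (F count now 3)
Step 5: +1 fires, +3 burnt (F count now 1)
Step 6: +0 fires, +1 burnt (F count now 0)
Fire out after step 6
Initially T: 15, now '.': 23
Total burnt (originally-T cells now '.'): 13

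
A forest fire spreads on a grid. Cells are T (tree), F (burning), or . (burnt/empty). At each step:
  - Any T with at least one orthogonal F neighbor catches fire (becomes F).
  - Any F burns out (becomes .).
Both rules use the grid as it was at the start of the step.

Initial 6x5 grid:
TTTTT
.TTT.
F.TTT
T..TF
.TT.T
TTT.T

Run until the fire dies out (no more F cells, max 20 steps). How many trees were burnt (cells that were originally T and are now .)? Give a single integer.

Answer: 15

Derivation:
Step 1: +4 fires, +2 burnt (F count now 4)
Step 2: +2 fires, +4 burnt (F count now 2)
Step 3: +2 fires, +2 burnt (F count now 2)
Step 4: +2 fires, +2 burnt (F count now 2)
Step 5: +3 fires, +2 burnt (F count now 3)
Step 6: +1 fires, +3 burnt (F count now 1)
Step 7: +1 fires, +1 burnt (F count now 1)
Step 8: +0 fires, +1 burnt (F count now 0)
Fire out after step 8
Initially T: 20, now '.': 25
Total burnt (originally-T cells now '.'): 15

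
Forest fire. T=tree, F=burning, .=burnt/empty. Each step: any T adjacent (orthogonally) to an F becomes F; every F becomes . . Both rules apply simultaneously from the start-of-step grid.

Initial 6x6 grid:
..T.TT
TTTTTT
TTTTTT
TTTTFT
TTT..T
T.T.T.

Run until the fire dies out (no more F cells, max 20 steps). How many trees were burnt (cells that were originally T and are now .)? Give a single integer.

Answer: 26

Derivation:
Step 1: +3 fires, +1 burnt (F count now 3)
Step 2: +5 fires, +3 burnt (F count now 5)
Step 3: +6 fires, +5 burnt (F count now 6)
Step 4: +6 fires, +6 burnt (F count now 6)
Step 5: +4 fires, +6 burnt (F count now 4)
Step 6: +2 fires, +4 burnt (F count now 2)
Step 7: +0 fires, +2 burnt (F count now 0)
Fire out after step 7
Initially T: 27, now '.': 35
Total burnt (originally-T cells now '.'): 26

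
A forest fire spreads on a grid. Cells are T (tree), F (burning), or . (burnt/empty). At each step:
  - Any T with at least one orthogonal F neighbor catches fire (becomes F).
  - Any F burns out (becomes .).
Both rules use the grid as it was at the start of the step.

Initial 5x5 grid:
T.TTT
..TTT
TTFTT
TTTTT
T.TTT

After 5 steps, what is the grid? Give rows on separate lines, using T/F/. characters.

Step 1: 4 trees catch fire, 1 burn out
  T.TTT
  ..FTT
  TF.FT
  TTFTT
  T.TTT
Step 2: 7 trees catch fire, 4 burn out
  T.FTT
  ...FT
  F...F
  TF.FT
  T.FTT
Step 3: 5 trees catch fire, 7 burn out
  T..FT
  ....F
  .....
  F...F
  T..FT
Step 4: 3 trees catch fire, 5 burn out
  T...F
  .....
  .....
  .....
  F...F
Step 5: 0 trees catch fire, 3 burn out
  T....
  .....
  .....
  .....
  .....

T....
.....
.....
.....
.....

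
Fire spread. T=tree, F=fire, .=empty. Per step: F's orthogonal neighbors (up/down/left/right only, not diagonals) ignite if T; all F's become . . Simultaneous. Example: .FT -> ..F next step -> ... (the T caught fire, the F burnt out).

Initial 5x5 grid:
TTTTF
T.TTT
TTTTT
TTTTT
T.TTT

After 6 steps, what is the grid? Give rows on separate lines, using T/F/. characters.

Step 1: 2 trees catch fire, 1 burn out
  TTTF.
  T.TTF
  TTTTT
  TTTTT
  T.TTT
Step 2: 3 trees catch fire, 2 burn out
  TTF..
  T.TF.
  TTTTF
  TTTTT
  T.TTT
Step 3: 4 trees catch fire, 3 burn out
  TF...
  T.F..
  TTTF.
  TTTTF
  T.TTT
Step 4: 4 trees catch fire, 4 burn out
  F....
  T....
  TTF..
  TTTF.
  T.TTF
Step 5: 4 trees catch fire, 4 burn out
  .....
  F....
  TF...
  TTF..
  T.TF.
Step 6: 3 trees catch fire, 4 burn out
  .....
  .....
  F....
  TF...
  T.F..

.....
.....
F....
TF...
T.F..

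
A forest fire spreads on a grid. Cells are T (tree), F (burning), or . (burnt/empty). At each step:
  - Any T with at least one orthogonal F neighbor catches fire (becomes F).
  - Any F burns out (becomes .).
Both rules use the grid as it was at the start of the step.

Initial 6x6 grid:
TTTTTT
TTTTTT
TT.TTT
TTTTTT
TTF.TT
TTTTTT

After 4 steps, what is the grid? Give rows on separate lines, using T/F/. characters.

Step 1: 3 trees catch fire, 1 burn out
  TTTTTT
  TTTTTT
  TT.TTT
  TTFTTT
  TF..TT
  TTFTTT
Step 2: 5 trees catch fire, 3 burn out
  TTTTTT
  TTTTTT
  TT.TTT
  TF.FTT
  F...TT
  TF.FTT
Step 3: 6 trees catch fire, 5 burn out
  TTTTTT
  TTTTTT
  TF.FTT
  F...FT
  ....TT
  F...FT
Step 4: 7 trees catch fire, 6 burn out
  TTTTTT
  TFTFTT
  F...FT
  .....F
  ....FT
  .....F

TTTTTT
TFTFTT
F...FT
.....F
....FT
.....F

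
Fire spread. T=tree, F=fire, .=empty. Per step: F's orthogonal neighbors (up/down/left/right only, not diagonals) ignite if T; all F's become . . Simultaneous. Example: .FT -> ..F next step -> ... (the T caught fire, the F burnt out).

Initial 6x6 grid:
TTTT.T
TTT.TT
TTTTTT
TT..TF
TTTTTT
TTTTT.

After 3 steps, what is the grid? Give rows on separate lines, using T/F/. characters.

Step 1: 3 trees catch fire, 1 burn out
  TTTT.T
  TTT.TT
  TTTTTF
  TT..F.
  TTTTTF
  TTTTT.
Step 2: 3 trees catch fire, 3 burn out
  TTTT.T
  TTT.TF
  TTTTF.
  TT....
  TTTTF.
  TTTTT.
Step 3: 5 trees catch fire, 3 burn out
  TTTT.F
  TTT.F.
  TTTF..
  TT....
  TTTF..
  TTTTF.

TTTT.F
TTT.F.
TTTF..
TT....
TTTF..
TTTTF.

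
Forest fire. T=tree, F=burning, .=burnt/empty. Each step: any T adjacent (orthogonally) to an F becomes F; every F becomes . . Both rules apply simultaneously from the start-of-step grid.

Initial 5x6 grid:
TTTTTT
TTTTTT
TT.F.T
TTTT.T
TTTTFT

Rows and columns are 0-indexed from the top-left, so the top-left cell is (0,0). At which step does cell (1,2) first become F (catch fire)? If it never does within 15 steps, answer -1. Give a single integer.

Step 1: cell (1,2)='T' (+4 fires, +2 burnt)
Step 2: cell (1,2)='F' (+6 fires, +4 burnt)
  -> target ignites at step 2
Step 3: cell (1,2)='.' (+7 fires, +6 burnt)
Step 4: cell (1,2)='.' (+6 fires, +7 burnt)
Step 5: cell (1,2)='.' (+2 fires, +6 burnt)
Step 6: cell (1,2)='.' (+0 fires, +2 burnt)
  fire out at step 6

2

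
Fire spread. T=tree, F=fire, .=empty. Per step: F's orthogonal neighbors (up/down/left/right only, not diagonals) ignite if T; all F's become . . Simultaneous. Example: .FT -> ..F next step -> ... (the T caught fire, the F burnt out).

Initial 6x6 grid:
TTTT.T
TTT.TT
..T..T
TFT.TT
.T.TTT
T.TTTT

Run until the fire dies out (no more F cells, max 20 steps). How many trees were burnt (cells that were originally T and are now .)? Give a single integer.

Step 1: +3 fires, +1 burnt (F count now 3)
Step 2: +1 fires, +3 burnt (F count now 1)
Step 3: +1 fires, +1 burnt (F count now 1)
Step 4: +2 fires, +1 burnt (F count now 2)
Step 5: +3 fires, +2 burnt (F count now 3)
Step 6: +1 fires, +3 burnt (F count now 1)
Step 7: +0 fires, +1 burnt (F count now 0)
Fire out after step 7
Initially T: 25, now '.': 22
Total burnt (originally-T cells now '.'): 11

Answer: 11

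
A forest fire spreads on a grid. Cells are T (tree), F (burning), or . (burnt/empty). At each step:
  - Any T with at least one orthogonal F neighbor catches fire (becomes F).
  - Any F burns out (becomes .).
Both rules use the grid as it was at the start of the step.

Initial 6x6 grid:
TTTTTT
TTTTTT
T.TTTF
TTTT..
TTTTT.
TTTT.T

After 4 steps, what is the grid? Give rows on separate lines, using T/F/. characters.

Step 1: 2 trees catch fire, 1 burn out
  TTTTTT
  TTTTTF
  T.TTF.
  TTTT..
  TTTTT.
  TTTT.T
Step 2: 3 trees catch fire, 2 burn out
  TTTTTF
  TTTTF.
  T.TF..
  TTTT..
  TTTTT.
  TTTT.T
Step 3: 4 trees catch fire, 3 burn out
  TTTTF.
  TTTF..
  T.F...
  TTTF..
  TTTTT.
  TTTT.T
Step 4: 4 trees catch fire, 4 burn out
  TTTF..
  TTF...
  T.....
  TTF...
  TTTFT.
  TTTT.T

TTTF..
TTF...
T.....
TTF...
TTTFT.
TTTT.T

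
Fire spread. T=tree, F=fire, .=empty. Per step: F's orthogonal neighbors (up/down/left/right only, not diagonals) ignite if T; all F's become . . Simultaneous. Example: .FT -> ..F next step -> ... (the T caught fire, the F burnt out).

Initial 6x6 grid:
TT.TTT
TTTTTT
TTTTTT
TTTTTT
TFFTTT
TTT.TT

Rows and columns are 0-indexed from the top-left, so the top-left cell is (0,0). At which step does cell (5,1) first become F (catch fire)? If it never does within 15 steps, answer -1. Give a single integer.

Step 1: cell (5,1)='F' (+6 fires, +2 burnt)
  -> target ignites at step 1
Step 2: cell (5,1)='.' (+6 fires, +6 burnt)
Step 3: cell (5,1)='.' (+7 fires, +6 burnt)
Step 4: cell (5,1)='.' (+6 fires, +7 burnt)
Step 5: cell (5,1)='.' (+4 fires, +6 burnt)
Step 6: cell (5,1)='.' (+2 fires, +4 burnt)
Step 7: cell (5,1)='.' (+1 fires, +2 burnt)
Step 8: cell (5,1)='.' (+0 fires, +1 burnt)
  fire out at step 8

1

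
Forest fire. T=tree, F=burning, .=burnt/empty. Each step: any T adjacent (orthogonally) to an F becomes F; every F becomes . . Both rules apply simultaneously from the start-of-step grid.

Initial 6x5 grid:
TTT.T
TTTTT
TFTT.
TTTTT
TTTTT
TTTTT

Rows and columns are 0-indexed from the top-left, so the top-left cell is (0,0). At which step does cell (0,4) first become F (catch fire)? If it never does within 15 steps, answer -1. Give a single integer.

Step 1: cell (0,4)='T' (+4 fires, +1 burnt)
Step 2: cell (0,4)='T' (+7 fires, +4 burnt)
Step 3: cell (0,4)='T' (+7 fires, +7 burnt)
Step 4: cell (0,4)='T' (+5 fires, +7 burnt)
Step 5: cell (0,4)='F' (+3 fires, +5 burnt)
  -> target ignites at step 5
Step 6: cell (0,4)='.' (+1 fires, +3 burnt)
Step 7: cell (0,4)='.' (+0 fires, +1 burnt)
  fire out at step 7

5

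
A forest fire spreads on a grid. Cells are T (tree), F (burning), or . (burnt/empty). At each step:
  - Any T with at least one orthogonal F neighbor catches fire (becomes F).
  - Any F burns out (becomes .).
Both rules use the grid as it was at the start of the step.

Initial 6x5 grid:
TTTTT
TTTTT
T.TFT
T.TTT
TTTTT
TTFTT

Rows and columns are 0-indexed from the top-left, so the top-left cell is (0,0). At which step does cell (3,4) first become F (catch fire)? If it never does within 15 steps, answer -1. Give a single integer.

Step 1: cell (3,4)='T' (+7 fires, +2 burnt)
Step 2: cell (3,4)='F' (+9 fires, +7 burnt)
  -> target ignites at step 2
Step 3: cell (3,4)='.' (+5 fires, +9 burnt)
Step 4: cell (3,4)='.' (+3 fires, +5 burnt)
Step 5: cell (3,4)='.' (+2 fires, +3 burnt)
Step 6: cell (3,4)='.' (+0 fires, +2 burnt)
  fire out at step 6

2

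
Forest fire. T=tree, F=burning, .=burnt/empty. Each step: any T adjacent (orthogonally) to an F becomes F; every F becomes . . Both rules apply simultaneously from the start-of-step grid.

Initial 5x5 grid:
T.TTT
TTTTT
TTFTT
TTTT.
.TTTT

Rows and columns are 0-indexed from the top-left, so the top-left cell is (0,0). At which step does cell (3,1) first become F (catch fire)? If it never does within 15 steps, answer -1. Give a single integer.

Step 1: cell (3,1)='T' (+4 fires, +1 burnt)
Step 2: cell (3,1)='F' (+8 fires, +4 burnt)
  -> target ignites at step 2
Step 3: cell (3,1)='.' (+6 fires, +8 burnt)
Step 4: cell (3,1)='.' (+3 fires, +6 burnt)
Step 5: cell (3,1)='.' (+0 fires, +3 burnt)
  fire out at step 5

2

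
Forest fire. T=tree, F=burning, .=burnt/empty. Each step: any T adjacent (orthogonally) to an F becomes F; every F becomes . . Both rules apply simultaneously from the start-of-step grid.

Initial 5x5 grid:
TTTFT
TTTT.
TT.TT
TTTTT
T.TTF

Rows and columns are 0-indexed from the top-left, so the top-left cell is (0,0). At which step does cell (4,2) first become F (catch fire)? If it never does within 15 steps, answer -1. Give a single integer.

Step 1: cell (4,2)='T' (+5 fires, +2 burnt)
Step 2: cell (4,2)='F' (+6 fires, +5 burnt)
  -> target ignites at step 2
Step 3: cell (4,2)='.' (+3 fires, +6 burnt)
Step 4: cell (4,2)='.' (+3 fires, +3 burnt)
Step 5: cell (4,2)='.' (+2 fires, +3 burnt)
Step 6: cell (4,2)='.' (+1 fires, +2 burnt)
Step 7: cell (4,2)='.' (+0 fires, +1 burnt)
  fire out at step 7

2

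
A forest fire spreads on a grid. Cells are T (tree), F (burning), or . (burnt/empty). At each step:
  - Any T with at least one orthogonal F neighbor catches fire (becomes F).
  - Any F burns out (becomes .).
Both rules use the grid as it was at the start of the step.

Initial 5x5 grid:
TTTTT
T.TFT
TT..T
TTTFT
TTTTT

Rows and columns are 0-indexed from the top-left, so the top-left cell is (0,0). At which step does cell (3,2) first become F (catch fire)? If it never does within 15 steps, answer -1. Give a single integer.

Step 1: cell (3,2)='F' (+6 fires, +2 burnt)
  -> target ignites at step 1
Step 2: cell (3,2)='.' (+6 fires, +6 burnt)
Step 3: cell (3,2)='.' (+4 fires, +6 burnt)
Step 4: cell (3,2)='.' (+3 fires, +4 burnt)
Step 5: cell (3,2)='.' (+1 fires, +3 burnt)
Step 6: cell (3,2)='.' (+0 fires, +1 burnt)
  fire out at step 6

1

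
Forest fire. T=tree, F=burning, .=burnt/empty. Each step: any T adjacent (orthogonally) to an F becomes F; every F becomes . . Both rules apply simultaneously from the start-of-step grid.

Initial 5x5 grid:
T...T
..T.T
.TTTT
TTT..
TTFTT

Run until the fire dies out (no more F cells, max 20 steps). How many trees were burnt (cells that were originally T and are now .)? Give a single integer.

Step 1: +3 fires, +1 burnt (F count now 3)
Step 2: +4 fires, +3 burnt (F count now 4)
Step 3: +4 fires, +4 burnt (F count now 4)
Step 4: +1 fires, +4 burnt (F count now 1)
Step 5: +1 fires, +1 burnt (F count now 1)
Step 6: +1 fires, +1 burnt (F count now 1)
Step 7: +0 fires, +1 burnt (F count now 0)
Fire out after step 7
Initially T: 15, now '.': 24
Total burnt (originally-T cells now '.'): 14

Answer: 14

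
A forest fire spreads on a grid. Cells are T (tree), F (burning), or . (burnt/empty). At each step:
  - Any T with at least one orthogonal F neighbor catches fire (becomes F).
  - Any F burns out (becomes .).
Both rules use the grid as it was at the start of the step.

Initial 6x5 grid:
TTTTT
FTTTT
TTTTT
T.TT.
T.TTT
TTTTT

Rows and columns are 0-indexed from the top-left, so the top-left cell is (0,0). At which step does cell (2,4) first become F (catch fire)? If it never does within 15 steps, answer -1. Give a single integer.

Step 1: cell (2,4)='T' (+3 fires, +1 burnt)
Step 2: cell (2,4)='T' (+4 fires, +3 burnt)
Step 3: cell (2,4)='T' (+4 fires, +4 burnt)
Step 4: cell (2,4)='T' (+5 fires, +4 burnt)
Step 5: cell (2,4)='F' (+5 fires, +5 burnt)
  -> target ignites at step 5
Step 6: cell (2,4)='.' (+2 fires, +5 burnt)
Step 7: cell (2,4)='.' (+2 fires, +2 burnt)
Step 8: cell (2,4)='.' (+1 fires, +2 burnt)
Step 9: cell (2,4)='.' (+0 fires, +1 burnt)
  fire out at step 9

5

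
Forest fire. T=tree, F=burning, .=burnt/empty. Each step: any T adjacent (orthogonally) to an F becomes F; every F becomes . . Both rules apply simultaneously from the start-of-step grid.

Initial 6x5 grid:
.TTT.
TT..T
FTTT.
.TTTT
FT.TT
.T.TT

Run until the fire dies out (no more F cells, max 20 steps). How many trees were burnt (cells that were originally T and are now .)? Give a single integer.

Answer: 18

Derivation:
Step 1: +3 fires, +2 burnt (F count now 3)
Step 2: +4 fires, +3 burnt (F count now 4)
Step 3: +3 fires, +4 burnt (F count now 3)
Step 4: +2 fires, +3 burnt (F count now 2)
Step 5: +3 fires, +2 burnt (F count now 3)
Step 6: +2 fires, +3 burnt (F count now 2)
Step 7: +1 fires, +2 burnt (F count now 1)
Step 8: +0 fires, +1 burnt (F count now 0)
Fire out after step 8
Initially T: 19, now '.': 29
Total burnt (originally-T cells now '.'): 18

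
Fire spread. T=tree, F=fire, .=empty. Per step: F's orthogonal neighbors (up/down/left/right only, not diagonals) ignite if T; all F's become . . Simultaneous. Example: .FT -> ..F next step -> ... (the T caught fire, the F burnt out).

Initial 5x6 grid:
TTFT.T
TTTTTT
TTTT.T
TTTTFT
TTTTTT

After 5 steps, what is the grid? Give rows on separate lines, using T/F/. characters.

Step 1: 6 trees catch fire, 2 burn out
  TF.F.T
  TTFTTT
  TTTT.T
  TTTF.F
  TTTTFT
Step 2: 9 trees catch fire, 6 burn out
  F....T
  TF.FTT
  TTFF.F
  TTF...
  TTTF.F
Step 3: 6 trees catch fire, 9 burn out
  .....T
  F...FF
  TF....
  TF....
  TTF...
Step 4: 4 trees catch fire, 6 burn out
  .....F
  ......
  F.....
  F.....
  TF....
Step 5: 1 trees catch fire, 4 burn out
  ......
  ......
  ......
  ......
  F.....

......
......
......
......
F.....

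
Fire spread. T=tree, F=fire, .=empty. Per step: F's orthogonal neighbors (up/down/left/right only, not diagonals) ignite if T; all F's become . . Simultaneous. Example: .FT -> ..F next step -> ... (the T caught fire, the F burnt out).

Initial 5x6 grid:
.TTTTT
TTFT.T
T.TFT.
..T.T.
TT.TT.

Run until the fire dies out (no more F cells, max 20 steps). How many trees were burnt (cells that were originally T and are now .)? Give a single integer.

Answer: 16

Derivation:
Step 1: +5 fires, +2 burnt (F count now 5)
Step 2: +5 fires, +5 burnt (F count now 5)
Step 3: +3 fires, +5 burnt (F count now 3)
Step 4: +2 fires, +3 burnt (F count now 2)
Step 5: +1 fires, +2 burnt (F count now 1)
Step 6: +0 fires, +1 burnt (F count now 0)
Fire out after step 6
Initially T: 18, now '.': 28
Total burnt (originally-T cells now '.'): 16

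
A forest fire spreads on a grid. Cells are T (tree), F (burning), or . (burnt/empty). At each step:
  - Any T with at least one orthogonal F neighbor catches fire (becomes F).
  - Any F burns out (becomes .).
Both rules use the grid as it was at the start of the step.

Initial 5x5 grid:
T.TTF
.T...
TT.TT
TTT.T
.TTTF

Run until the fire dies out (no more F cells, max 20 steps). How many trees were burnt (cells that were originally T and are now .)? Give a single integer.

Step 1: +3 fires, +2 burnt (F count now 3)
Step 2: +3 fires, +3 burnt (F count now 3)
Step 3: +3 fires, +3 burnt (F count now 3)
Step 4: +1 fires, +3 burnt (F count now 1)
Step 5: +2 fires, +1 burnt (F count now 2)
Step 6: +2 fires, +2 burnt (F count now 2)
Step 7: +0 fires, +2 burnt (F count now 0)
Fire out after step 7
Initially T: 15, now '.': 24
Total burnt (originally-T cells now '.'): 14

Answer: 14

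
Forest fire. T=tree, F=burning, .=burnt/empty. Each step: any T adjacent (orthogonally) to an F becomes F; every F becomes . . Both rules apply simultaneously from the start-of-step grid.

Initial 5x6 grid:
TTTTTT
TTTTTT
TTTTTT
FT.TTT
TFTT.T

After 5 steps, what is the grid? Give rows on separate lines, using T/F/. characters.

Step 1: 4 trees catch fire, 2 burn out
  TTTTTT
  TTTTTT
  FTTTTT
  .F.TTT
  F.FT.T
Step 2: 3 trees catch fire, 4 burn out
  TTTTTT
  FTTTTT
  .FTTTT
  ...TTT
  ...F.T
Step 3: 4 trees catch fire, 3 burn out
  FTTTTT
  .FTTTT
  ..FTTT
  ...FTT
  .....T
Step 4: 4 trees catch fire, 4 burn out
  .FTTTT
  ..FTTT
  ...FTT
  ....FT
  .....T
Step 5: 4 trees catch fire, 4 burn out
  ..FTTT
  ...FTT
  ....FT
  .....F
  .....T

..FTTT
...FTT
....FT
.....F
.....T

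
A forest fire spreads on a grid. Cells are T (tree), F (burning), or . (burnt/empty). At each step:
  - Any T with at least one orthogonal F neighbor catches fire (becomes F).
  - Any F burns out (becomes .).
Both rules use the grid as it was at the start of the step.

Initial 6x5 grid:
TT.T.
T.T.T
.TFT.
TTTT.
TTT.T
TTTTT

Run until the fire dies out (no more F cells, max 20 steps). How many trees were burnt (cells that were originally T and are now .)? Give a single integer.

Step 1: +4 fires, +1 burnt (F count now 4)
Step 2: +3 fires, +4 burnt (F count now 3)
Step 3: +3 fires, +3 burnt (F count now 3)
Step 4: +3 fires, +3 burnt (F count now 3)
Step 5: +2 fires, +3 burnt (F count now 2)
Step 6: +1 fires, +2 burnt (F count now 1)
Step 7: +0 fires, +1 burnt (F count now 0)
Fire out after step 7
Initially T: 21, now '.': 25
Total burnt (originally-T cells now '.'): 16

Answer: 16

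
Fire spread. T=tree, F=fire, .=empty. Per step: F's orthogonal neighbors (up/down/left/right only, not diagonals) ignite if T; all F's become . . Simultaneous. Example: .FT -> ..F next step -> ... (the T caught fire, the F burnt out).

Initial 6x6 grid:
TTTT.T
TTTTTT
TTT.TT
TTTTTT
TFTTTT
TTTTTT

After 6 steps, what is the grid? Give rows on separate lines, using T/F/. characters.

Step 1: 4 trees catch fire, 1 burn out
  TTTT.T
  TTTTTT
  TTT.TT
  TFTTTT
  F.FTTT
  TFTTTT
Step 2: 6 trees catch fire, 4 burn out
  TTTT.T
  TTTTTT
  TFT.TT
  F.FTTT
  ...FTT
  F.FTTT
Step 3: 6 trees catch fire, 6 burn out
  TTTT.T
  TFTTTT
  F.F.TT
  ...FTT
  ....FT
  ...FTT
Step 4: 6 trees catch fire, 6 burn out
  TFTT.T
  F.FTTT
  ....TT
  ....FT
  .....F
  ....FT
Step 5: 6 trees catch fire, 6 burn out
  F.FT.T
  ...FTT
  ....FT
  .....F
  ......
  .....F
Step 6: 3 trees catch fire, 6 burn out
  ...F.T
  ....FT
  .....F
  ......
  ......
  ......

...F.T
....FT
.....F
......
......
......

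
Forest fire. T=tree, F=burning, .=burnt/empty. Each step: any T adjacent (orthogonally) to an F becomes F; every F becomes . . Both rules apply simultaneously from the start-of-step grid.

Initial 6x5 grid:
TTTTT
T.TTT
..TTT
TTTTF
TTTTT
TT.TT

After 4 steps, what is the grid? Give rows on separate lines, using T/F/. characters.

Step 1: 3 trees catch fire, 1 burn out
  TTTTT
  T.TTT
  ..TTF
  TTTF.
  TTTTF
  TT.TT
Step 2: 5 trees catch fire, 3 burn out
  TTTTT
  T.TTF
  ..TF.
  TTF..
  TTTF.
  TT.TF
Step 3: 6 trees catch fire, 5 burn out
  TTTTF
  T.TF.
  ..F..
  TF...
  TTF..
  TT.F.
Step 4: 4 trees catch fire, 6 burn out
  TTTF.
  T.F..
  .....
  F....
  TF...
  TT...

TTTF.
T.F..
.....
F....
TF...
TT...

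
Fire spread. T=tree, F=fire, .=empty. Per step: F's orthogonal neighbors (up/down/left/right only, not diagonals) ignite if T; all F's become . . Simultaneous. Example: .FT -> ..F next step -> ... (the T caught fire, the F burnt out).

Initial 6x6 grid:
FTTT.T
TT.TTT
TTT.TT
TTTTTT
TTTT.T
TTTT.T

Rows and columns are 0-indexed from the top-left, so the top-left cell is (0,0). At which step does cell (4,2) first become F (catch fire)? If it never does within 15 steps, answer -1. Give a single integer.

Step 1: cell (4,2)='T' (+2 fires, +1 burnt)
Step 2: cell (4,2)='T' (+3 fires, +2 burnt)
Step 3: cell (4,2)='T' (+3 fires, +3 burnt)
Step 4: cell (4,2)='T' (+4 fires, +3 burnt)
Step 5: cell (4,2)='T' (+4 fires, +4 burnt)
Step 6: cell (4,2)='F' (+5 fires, +4 burnt)
  -> target ignites at step 6
Step 7: cell (4,2)='.' (+5 fires, +5 burnt)
Step 8: cell (4,2)='.' (+2 fires, +5 burnt)
Step 9: cell (4,2)='.' (+1 fires, +2 burnt)
Step 10: cell (4,2)='.' (+1 fires, +1 burnt)
Step 11: cell (4,2)='.' (+0 fires, +1 burnt)
  fire out at step 11

6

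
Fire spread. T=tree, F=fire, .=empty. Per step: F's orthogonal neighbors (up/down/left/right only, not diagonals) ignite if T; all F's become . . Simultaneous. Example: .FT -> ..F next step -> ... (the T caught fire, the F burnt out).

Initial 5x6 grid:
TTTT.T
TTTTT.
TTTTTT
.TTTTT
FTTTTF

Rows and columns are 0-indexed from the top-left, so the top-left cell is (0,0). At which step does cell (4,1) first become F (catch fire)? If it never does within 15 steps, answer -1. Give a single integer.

Step 1: cell (4,1)='F' (+3 fires, +2 burnt)
  -> target ignites at step 1
Step 2: cell (4,1)='.' (+5 fires, +3 burnt)
Step 3: cell (4,1)='.' (+4 fires, +5 burnt)
Step 4: cell (4,1)='.' (+5 fires, +4 burnt)
Step 5: cell (4,1)='.' (+4 fires, +5 burnt)
Step 6: cell (4,1)='.' (+3 fires, +4 burnt)
Step 7: cell (4,1)='.' (+0 fires, +3 burnt)
  fire out at step 7

1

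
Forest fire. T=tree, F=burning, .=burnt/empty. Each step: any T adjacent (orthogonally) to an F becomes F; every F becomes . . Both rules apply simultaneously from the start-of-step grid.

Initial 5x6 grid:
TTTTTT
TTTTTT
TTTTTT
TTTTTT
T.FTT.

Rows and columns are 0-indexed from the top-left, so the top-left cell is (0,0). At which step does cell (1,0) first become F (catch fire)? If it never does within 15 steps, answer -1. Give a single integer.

Step 1: cell (1,0)='T' (+2 fires, +1 burnt)
Step 2: cell (1,0)='T' (+4 fires, +2 burnt)
Step 3: cell (1,0)='T' (+5 fires, +4 burnt)
Step 4: cell (1,0)='T' (+7 fires, +5 burnt)
Step 5: cell (1,0)='F' (+5 fires, +7 burnt)
  -> target ignites at step 5
Step 6: cell (1,0)='.' (+3 fires, +5 burnt)
Step 7: cell (1,0)='.' (+1 fires, +3 burnt)
Step 8: cell (1,0)='.' (+0 fires, +1 burnt)
  fire out at step 8

5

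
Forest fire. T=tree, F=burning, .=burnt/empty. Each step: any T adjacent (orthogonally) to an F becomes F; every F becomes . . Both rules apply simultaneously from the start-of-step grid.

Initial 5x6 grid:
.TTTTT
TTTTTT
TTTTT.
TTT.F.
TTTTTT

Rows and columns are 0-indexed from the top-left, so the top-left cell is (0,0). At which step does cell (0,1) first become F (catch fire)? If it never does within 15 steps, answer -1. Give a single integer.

Step 1: cell (0,1)='T' (+2 fires, +1 burnt)
Step 2: cell (0,1)='T' (+4 fires, +2 burnt)
Step 3: cell (0,1)='T' (+5 fires, +4 burnt)
Step 4: cell (0,1)='T' (+6 fires, +5 burnt)
Step 5: cell (0,1)='T' (+5 fires, +6 burnt)
Step 6: cell (0,1)='F' (+3 fires, +5 burnt)
  -> target ignites at step 6
Step 7: cell (0,1)='.' (+0 fires, +3 burnt)
  fire out at step 7

6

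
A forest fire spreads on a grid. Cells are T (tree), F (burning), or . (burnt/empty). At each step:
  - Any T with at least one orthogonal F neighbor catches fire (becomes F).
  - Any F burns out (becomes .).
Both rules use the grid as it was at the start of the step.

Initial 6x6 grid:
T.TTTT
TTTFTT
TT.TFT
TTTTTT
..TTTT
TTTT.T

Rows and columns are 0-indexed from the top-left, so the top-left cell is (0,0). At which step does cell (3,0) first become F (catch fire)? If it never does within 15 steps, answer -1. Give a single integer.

Step 1: cell (3,0)='T' (+6 fires, +2 burnt)
Step 2: cell (3,0)='T' (+7 fires, +6 burnt)
Step 3: cell (3,0)='T' (+6 fires, +7 burnt)
Step 4: cell (3,0)='T' (+6 fires, +6 burnt)
Step 5: cell (3,0)='F' (+2 fires, +6 burnt)
  -> target ignites at step 5
Step 6: cell (3,0)='.' (+1 fires, +2 burnt)
Step 7: cell (3,0)='.' (+1 fires, +1 burnt)
Step 8: cell (3,0)='.' (+0 fires, +1 burnt)
  fire out at step 8

5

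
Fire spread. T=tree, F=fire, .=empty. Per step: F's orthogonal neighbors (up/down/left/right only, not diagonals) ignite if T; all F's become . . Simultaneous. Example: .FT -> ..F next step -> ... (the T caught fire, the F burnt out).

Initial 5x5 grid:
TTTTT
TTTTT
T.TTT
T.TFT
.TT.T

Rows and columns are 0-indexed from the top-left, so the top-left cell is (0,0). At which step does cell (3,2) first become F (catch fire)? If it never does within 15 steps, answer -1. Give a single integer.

Step 1: cell (3,2)='F' (+3 fires, +1 burnt)
  -> target ignites at step 1
Step 2: cell (3,2)='.' (+5 fires, +3 burnt)
Step 3: cell (3,2)='.' (+4 fires, +5 burnt)
Step 4: cell (3,2)='.' (+3 fires, +4 burnt)
Step 5: cell (3,2)='.' (+2 fires, +3 burnt)
Step 6: cell (3,2)='.' (+2 fires, +2 burnt)
Step 7: cell (3,2)='.' (+1 fires, +2 burnt)
Step 8: cell (3,2)='.' (+0 fires, +1 burnt)
  fire out at step 8

1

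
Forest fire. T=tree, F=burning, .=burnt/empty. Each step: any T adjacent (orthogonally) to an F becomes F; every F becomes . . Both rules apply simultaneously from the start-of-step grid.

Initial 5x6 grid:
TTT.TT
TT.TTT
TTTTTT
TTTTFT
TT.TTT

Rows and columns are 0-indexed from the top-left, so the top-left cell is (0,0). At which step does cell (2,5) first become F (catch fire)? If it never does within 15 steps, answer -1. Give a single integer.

Step 1: cell (2,5)='T' (+4 fires, +1 burnt)
Step 2: cell (2,5)='F' (+6 fires, +4 burnt)
  -> target ignites at step 2
Step 3: cell (2,5)='.' (+5 fires, +6 burnt)
Step 4: cell (2,5)='.' (+4 fires, +5 burnt)
Step 5: cell (2,5)='.' (+3 fires, +4 burnt)
Step 6: cell (2,5)='.' (+2 fires, +3 burnt)
Step 7: cell (2,5)='.' (+2 fires, +2 burnt)
Step 8: cell (2,5)='.' (+0 fires, +2 burnt)
  fire out at step 8

2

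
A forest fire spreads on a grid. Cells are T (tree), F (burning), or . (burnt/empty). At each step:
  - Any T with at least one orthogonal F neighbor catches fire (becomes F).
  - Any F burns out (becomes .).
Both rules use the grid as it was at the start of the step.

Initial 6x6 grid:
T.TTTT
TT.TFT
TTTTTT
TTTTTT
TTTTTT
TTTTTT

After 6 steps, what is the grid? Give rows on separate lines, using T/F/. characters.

Step 1: 4 trees catch fire, 1 burn out
  T.TTFT
  TT.F.F
  TTTTFT
  TTTTTT
  TTTTTT
  TTTTTT
Step 2: 5 trees catch fire, 4 burn out
  T.TF.F
  TT....
  TTTF.F
  TTTTFT
  TTTTTT
  TTTTTT
Step 3: 5 trees catch fire, 5 burn out
  T.F...
  TT....
  TTF...
  TTTF.F
  TTTTFT
  TTTTTT
Step 4: 5 trees catch fire, 5 burn out
  T.....
  TT....
  TF....
  TTF...
  TTTF.F
  TTTTFT
Step 5: 6 trees catch fire, 5 burn out
  T.....
  TF....
  F.....
  TF....
  TTF...
  TTTF.F
Step 6: 4 trees catch fire, 6 burn out
  T.....
  F.....
  ......
  F.....
  TF....
  TTF...

T.....
F.....
......
F.....
TF....
TTF...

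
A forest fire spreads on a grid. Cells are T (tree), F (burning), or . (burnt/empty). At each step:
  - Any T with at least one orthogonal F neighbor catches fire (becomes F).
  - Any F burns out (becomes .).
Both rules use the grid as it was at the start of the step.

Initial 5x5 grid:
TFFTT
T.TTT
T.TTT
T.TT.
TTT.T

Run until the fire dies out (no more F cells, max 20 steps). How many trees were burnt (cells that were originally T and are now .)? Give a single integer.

Step 1: +3 fires, +2 burnt (F count now 3)
Step 2: +4 fires, +3 burnt (F count now 4)
Step 3: +4 fires, +4 burnt (F count now 4)
Step 4: +4 fires, +4 burnt (F count now 4)
Step 5: +2 fires, +4 burnt (F count now 2)
Step 6: +0 fires, +2 burnt (F count now 0)
Fire out after step 6
Initially T: 18, now '.': 24
Total burnt (originally-T cells now '.'): 17

Answer: 17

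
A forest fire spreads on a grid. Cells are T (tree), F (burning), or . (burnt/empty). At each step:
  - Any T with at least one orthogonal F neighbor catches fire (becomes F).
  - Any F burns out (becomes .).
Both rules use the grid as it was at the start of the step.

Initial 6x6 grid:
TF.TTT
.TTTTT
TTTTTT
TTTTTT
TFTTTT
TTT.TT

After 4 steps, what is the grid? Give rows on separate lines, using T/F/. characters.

Step 1: 6 trees catch fire, 2 burn out
  F..TTT
  .FTTTT
  TTTTTT
  TFTTTT
  F.FTTT
  TFT.TT
Step 2: 7 trees catch fire, 6 burn out
  ...TTT
  ..FTTT
  TFTTTT
  F.FTTT
  ...FTT
  F.F.TT
Step 3: 5 trees catch fire, 7 burn out
  ...TTT
  ...FTT
  F.FTTT
  ...FTT
  ....FT
  ....TT
Step 4: 6 trees catch fire, 5 burn out
  ...FTT
  ....FT
  ...FTT
  ....FT
  .....F
  ....FT

...FTT
....FT
...FTT
....FT
.....F
....FT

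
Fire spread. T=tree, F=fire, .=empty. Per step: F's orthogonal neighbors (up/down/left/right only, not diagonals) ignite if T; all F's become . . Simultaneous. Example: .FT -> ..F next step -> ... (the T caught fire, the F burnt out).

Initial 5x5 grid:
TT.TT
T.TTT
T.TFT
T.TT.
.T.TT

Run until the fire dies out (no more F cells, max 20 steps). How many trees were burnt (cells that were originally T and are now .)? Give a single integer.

Step 1: +4 fires, +1 burnt (F count now 4)
Step 2: +5 fires, +4 burnt (F count now 5)
Step 3: +2 fires, +5 burnt (F count now 2)
Step 4: +0 fires, +2 burnt (F count now 0)
Fire out after step 4
Initially T: 17, now '.': 19
Total burnt (originally-T cells now '.'): 11

Answer: 11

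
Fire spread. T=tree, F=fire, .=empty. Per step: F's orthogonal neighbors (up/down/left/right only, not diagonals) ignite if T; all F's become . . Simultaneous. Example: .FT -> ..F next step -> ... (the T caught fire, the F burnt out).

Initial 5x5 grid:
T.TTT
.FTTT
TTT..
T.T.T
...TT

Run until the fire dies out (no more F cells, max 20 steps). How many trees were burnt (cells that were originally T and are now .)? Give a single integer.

Step 1: +2 fires, +1 burnt (F count now 2)
Step 2: +4 fires, +2 burnt (F count now 4)
Step 3: +4 fires, +4 burnt (F count now 4)
Step 4: +1 fires, +4 burnt (F count now 1)
Step 5: +0 fires, +1 burnt (F count now 0)
Fire out after step 5
Initially T: 15, now '.': 21
Total burnt (originally-T cells now '.'): 11

Answer: 11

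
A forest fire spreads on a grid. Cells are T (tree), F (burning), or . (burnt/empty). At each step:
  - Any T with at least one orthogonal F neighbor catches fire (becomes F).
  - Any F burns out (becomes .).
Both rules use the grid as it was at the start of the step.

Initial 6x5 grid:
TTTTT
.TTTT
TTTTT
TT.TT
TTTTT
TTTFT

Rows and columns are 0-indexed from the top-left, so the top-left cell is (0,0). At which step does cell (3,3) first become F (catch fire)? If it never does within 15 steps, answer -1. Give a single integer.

Step 1: cell (3,3)='T' (+3 fires, +1 burnt)
Step 2: cell (3,3)='F' (+4 fires, +3 burnt)
  -> target ignites at step 2
Step 3: cell (3,3)='.' (+4 fires, +4 burnt)
Step 4: cell (3,3)='.' (+5 fires, +4 burnt)
Step 5: cell (3,3)='.' (+5 fires, +5 burnt)
Step 6: cell (3,3)='.' (+4 fires, +5 burnt)
Step 7: cell (3,3)='.' (+1 fires, +4 burnt)
Step 8: cell (3,3)='.' (+1 fires, +1 burnt)
Step 9: cell (3,3)='.' (+0 fires, +1 burnt)
  fire out at step 9

2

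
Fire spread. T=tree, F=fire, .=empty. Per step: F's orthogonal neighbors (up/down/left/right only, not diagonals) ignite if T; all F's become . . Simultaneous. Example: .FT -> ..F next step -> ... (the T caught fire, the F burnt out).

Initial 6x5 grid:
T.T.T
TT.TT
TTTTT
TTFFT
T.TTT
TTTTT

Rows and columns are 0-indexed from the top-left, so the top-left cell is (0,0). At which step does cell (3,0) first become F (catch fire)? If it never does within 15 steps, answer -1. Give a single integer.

Step 1: cell (3,0)='T' (+6 fires, +2 burnt)
Step 2: cell (3,0)='F' (+7 fires, +6 burnt)
  -> target ignites at step 2
Step 3: cell (3,0)='.' (+6 fires, +7 burnt)
Step 4: cell (3,0)='.' (+3 fires, +6 burnt)
Step 5: cell (3,0)='.' (+1 fires, +3 burnt)
Step 6: cell (3,0)='.' (+0 fires, +1 burnt)
  fire out at step 6

2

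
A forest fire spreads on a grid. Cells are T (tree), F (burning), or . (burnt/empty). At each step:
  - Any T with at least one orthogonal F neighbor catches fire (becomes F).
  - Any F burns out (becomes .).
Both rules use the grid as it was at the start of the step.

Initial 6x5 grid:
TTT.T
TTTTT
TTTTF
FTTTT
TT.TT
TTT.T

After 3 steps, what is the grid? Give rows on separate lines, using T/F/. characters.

Step 1: 6 trees catch fire, 2 burn out
  TTT.T
  TTTTF
  FTTF.
  .FTTF
  FT.TT
  TTT.T
Step 2: 10 trees catch fire, 6 burn out
  TTT.F
  FTTF.
  .FF..
  ..FF.
  .F.TF
  FTT.T
Step 3: 6 trees catch fire, 10 burn out
  FTT..
  .FF..
  .....
  .....
  ...F.
  .FT.F

FTT..
.FF..
.....
.....
...F.
.FT.F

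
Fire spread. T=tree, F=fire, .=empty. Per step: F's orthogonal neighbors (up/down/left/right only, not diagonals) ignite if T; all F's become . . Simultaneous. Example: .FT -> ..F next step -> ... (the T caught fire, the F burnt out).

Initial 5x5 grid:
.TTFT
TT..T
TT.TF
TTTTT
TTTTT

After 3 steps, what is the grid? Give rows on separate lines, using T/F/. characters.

Step 1: 5 trees catch fire, 2 burn out
  .TF.F
  TT..F
  TT.F.
  TTTTF
  TTTTT
Step 2: 3 trees catch fire, 5 burn out
  .F...
  TT...
  TT...
  TTTF.
  TTTTF
Step 3: 3 trees catch fire, 3 burn out
  .....
  TF...
  TT...
  TTF..
  TTTF.

.....
TF...
TT...
TTF..
TTTF.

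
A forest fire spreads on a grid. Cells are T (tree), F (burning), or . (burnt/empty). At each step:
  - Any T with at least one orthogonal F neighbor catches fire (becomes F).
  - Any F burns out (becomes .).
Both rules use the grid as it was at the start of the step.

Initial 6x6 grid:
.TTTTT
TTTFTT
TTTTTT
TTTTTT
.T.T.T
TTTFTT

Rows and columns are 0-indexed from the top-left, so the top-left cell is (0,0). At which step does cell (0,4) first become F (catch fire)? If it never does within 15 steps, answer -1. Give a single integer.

Step 1: cell (0,4)='T' (+7 fires, +2 burnt)
Step 2: cell (0,4)='F' (+9 fires, +7 burnt)
  -> target ignites at step 2
Step 3: cell (0,4)='.' (+10 fires, +9 burnt)
Step 4: cell (0,4)='.' (+3 fires, +10 burnt)
Step 5: cell (0,4)='.' (+1 fires, +3 burnt)
Step 6: cell (0,4)='.' (+0 fires, +1 burnt)
  fire out at step 6

2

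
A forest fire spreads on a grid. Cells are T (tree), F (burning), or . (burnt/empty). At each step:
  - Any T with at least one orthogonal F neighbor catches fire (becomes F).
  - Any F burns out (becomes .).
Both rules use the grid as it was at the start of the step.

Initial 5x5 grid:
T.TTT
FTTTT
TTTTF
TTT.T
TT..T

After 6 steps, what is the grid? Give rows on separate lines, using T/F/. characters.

Step 1: 6 trees catch fire, 2 burn out
  F.TTT
  .FTTF
  FTTF.
  TTT.F
  TT..T
Step 2: 7 trees catch fire, 6 burn out
  ..TTF
  ..FF.
  .FF..
  FTT..
  TT..F
Step 3: 5 trees catch fire, 7 burn out
  ..FF.
  .....
  .....
  .FF..
  FT...
Step 4: 1 trees catch fire, 5 burn out
  .....
  .....
  .....
  .....
  .F...
Step 5: 0 trees catch fire, 1 burn out
  .....
  .....
  .....
  .....
  .....
Step 6: 0 trees catch fire, 0 burn out
  .....
  .....
  .....
  .....
  .....

.....
.....
.....
.....
.....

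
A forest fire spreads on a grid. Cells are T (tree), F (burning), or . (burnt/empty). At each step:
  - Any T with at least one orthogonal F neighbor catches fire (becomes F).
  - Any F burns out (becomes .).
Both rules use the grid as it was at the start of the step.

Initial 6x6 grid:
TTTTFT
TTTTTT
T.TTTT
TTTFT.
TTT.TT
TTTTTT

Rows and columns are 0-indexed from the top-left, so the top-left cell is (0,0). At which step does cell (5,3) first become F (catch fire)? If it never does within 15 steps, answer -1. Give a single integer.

Step 1: cell (5,3)='T' (+6 fires, +2 burnt)
Step 2: cell (5,3)='T' (+8 fires, +6 burnt)
Step 3: cell (5,3)='T' (+8 fires, +8 burnt)
Step 4: cell (5,3)='F' (+7 fires, +8 burnt)
  -> target ignites at step 4
Step 5: cell (5,3)='.' (+2 fires, +7 burnt)
Step 6: cell (5,3)='.' (+0 fires, +2 burnt)
  fire out at step 6

4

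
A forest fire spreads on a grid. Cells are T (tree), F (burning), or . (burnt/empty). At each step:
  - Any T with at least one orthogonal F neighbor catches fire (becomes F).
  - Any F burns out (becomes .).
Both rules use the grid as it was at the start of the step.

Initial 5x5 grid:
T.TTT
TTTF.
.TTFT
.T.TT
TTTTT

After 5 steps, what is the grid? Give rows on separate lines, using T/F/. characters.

Step 1: 5 trees catch fire, 2 burn out
  T.TFT
  TTF..
  .TF.F
  .T.FT
  TTTTT
Step 2: 6 trees catch fire, 5 burn out
  T.F.F
  TF...
  .F...
  .T..F
  TTTFT
Step 3: 4 trees catch fire, 6 burn out
  T....
  F....
  .....
  .F...
  TTF.F
Step 4: 2 trees catch fire, 4 burn out
  F....
  .....
  .....
  .....
  TF...
Step 5: 1 trees catch fire, 2 burn out
  .....
  .....
  .....
  .....
  F....

.....
.....
.....
.....
F....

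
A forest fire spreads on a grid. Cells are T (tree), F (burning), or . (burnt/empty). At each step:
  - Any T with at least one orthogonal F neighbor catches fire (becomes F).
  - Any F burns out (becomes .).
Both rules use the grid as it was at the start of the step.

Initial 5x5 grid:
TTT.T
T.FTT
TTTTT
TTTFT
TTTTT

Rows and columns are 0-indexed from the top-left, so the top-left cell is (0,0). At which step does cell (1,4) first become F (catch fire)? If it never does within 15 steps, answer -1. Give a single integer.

Step 1: cell (1,4)='T' (+7 fires, +2 burnt)
Step 2: cell (1,4)='F' (+7 fires, +7 burnt)
  -> target ignites at step 2
Step 3: cell (1,4)='.' (+5 fires, +7 burnt)
Step 4: cell (1,4)='.' (+2 fires, +5 burnt)
Step 5: cell (1,4)='.' (+0 fires, +2 burnt)
  fire out at step 5

2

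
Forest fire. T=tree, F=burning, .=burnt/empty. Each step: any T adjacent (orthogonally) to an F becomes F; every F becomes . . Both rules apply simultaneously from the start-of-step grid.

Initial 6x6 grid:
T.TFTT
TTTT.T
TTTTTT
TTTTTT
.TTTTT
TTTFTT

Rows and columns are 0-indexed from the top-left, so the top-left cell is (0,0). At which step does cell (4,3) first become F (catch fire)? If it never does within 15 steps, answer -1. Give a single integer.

Step 1: cell (4,3)='F' (+6 fires, +2 burnt)
  -> target ignites at step 1
Step 2: cell (4,3)='.' (+8 fires, +6 burnt)
Step 3: cell (4,3)='.' (+9 fires, +8 burnt)
Step 4: cell (4,3)='.' (+5 fires, +9 burnt)
Step 5: cell (4,3)='.' (+3 fires, +5 burnt)
Step 6: cell (4,3)='.' (+0 fires, +3 burnt)
  fire out at step 6

1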